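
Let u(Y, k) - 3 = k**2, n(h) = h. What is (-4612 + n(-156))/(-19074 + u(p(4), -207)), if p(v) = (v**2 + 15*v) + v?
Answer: -2384/11889 ≈ -0.20052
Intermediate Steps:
p(v) = v**2 + 16*v
u(Y, k) = 3 + k**2
(-4612 + n(-156))/(-19074 + u(p(4), -207)) = (-4612 - 156)/(-19074 + (3 + (-207)**2)) = -4768/(-19074 + (3 + 42849)) = -4768/(-19074 + 42852) = -4768/23778 = -4768*1/23778 = -2384/11889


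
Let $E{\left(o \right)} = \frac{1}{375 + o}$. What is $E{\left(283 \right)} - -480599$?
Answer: $\frac{316234143}{658} \approx 4.806 \cdot 10^{5}$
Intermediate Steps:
$E{\left(283 \right)} - -480599 = \frac{1}{375 + 283} - -480599 = \frac{1}{658} + 480599 = \frac{316234143}{658}$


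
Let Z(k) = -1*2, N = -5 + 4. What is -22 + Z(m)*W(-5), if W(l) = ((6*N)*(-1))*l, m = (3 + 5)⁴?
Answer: 38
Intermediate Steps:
N = -1
m = 4096 (m = 8⁴ = 4096)
Z(k) = -2
W(l) = 6*l (W(l) = ((6*(-1))*(-1))*l = (-6*(-1))*l = 6*l)
-22 + Z(m)*W(-5) = -22 - 12*(-5) = -22 - 2*(-30) = -22 + 60 = 38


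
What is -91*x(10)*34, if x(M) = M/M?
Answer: -3094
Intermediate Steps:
x(M) = 1
-91*x(10)*34 = -91*1*34 = -91*34 = -3094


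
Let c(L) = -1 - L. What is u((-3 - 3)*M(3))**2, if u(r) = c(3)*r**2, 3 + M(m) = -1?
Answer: 5308416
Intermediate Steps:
M(m) = -4 (M(m) = -3 - 1 = -4)
u(r) = -4*r**2 (u(r) = (-1 - 1*3)*r**2 = (-1 - 3)*r**2 = -4*r**2)
u((-3 - 3)*M(3))**2 = (-4*16*(-3 - 3)**2)**2 = (-4*(-6*(-4))**2)**2 = (-4*24**2)**2 = (-4*576)**2 = (-2304)**2 = 5308416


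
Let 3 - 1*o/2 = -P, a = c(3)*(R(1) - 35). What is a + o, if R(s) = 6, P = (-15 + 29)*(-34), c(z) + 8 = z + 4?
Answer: -917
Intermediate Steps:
c(z) = -4 + z (c(z) = -8 + (z + 4) = -8 + (4 + z) = -4 + z)
P = -476 (P = 14*(-34) = -476)
a = 29 (a = (-4 + 3)*(6 - 35) = -1*(-29) = 29)
o = -946 (o = 6 - (-2)*(-476) = 6 - 2*476 = 6 - 952 = -946)
a + o = 29 - 946 = -917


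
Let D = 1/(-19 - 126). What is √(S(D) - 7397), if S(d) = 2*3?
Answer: I*√7391 ≈ 85.971*I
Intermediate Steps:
D = -1/145 (D = 1/(-145) = -1/145 ≈ -0.0068966)
S(d) = 6
√(S(D) - 7397) = √(6 - 7397) = √(-7391) = I*√7391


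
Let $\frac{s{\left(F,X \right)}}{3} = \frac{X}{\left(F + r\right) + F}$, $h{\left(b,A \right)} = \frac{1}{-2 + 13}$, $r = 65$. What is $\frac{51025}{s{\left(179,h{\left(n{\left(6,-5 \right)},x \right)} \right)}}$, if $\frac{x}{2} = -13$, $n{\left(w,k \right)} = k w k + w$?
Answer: $79139775$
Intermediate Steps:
$n{\left(w,k \right)} = w + w k^{2}$ ($n{\left(w,k \right)} = w k^{2} + w = w + w k^{2}$)
$x = -26$ ($x = 2 \left(-13\right) = -26$)
$h{\left(b,A \right)} = \frac{1}{11}$
$s{\left(F,X \right)} = \frac{3 X}{65 + 2 F}$ ($s{\left(F,X \right)} = 3 \frac{X}{\left(F + 65\right) + F} = 3 \frac{X}{\left(65 + F\right) + F} = 3 \frac{X}{65 + 2 F} = \frac{3 X}{65 + 2 F}$)
$\frac{51025}{s{\left(179,h{\left(n{\left(6,-5 \right)},x \right)} \right)}} = \frac{51025}{3 \cdot \frac{1}{11} \frac{1}{65 + 2 \cdot 179}} = \frac{51025}{3 \cdot \frac{1}{11} \frac{1}{65 + 358}} = \frac{51025}{3 \cdot \frac{1}{11} \cdot \frac{1}{423}} = 51025 \frac{1}{\frac{1}{1551}} = 51025 \cdot 1551 = 79139775$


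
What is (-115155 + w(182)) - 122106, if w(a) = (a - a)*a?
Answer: -237261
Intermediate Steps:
w(a) = 0 (w(a) = 0*a = 0)
(-115155 + w(182)) - 122106 = (-115155 + 0) - 122106 = -115155 - 122106 = -237261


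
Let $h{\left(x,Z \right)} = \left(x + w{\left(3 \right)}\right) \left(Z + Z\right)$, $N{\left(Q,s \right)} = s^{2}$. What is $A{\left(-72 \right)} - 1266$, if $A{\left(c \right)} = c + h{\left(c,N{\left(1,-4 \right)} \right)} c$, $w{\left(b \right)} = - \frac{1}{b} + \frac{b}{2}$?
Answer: $161862$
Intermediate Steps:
$w{\left(b \right)} = \frac{b}{2} - \frac{1}{b}$ ($w{\left(b \right)} = - \frac{1}{b} + b \frac{1}{2} = - \frac{1}{b} + \frac{b}{2} = \frac{b}{2} - \frac{1}{b}$)
$h{\left(x,Z \right)} = 2 Z \left(\frac{7}{6} + x\right)$ ($h{\left(x,Z \right)} = \left(x + \left(\frac{1}{2} \cdot 3 - \frac{1}{3}\right)\right) \left(Z + Z\right) = \left(x + \left(\frac{3}{2} - \frac{1}{3}\right)\right) 2 Z = \left(x + \frac{7}{6}\right) 2 Z = \left(\frac{7}{6} + x\right) 2 Z = 2 Z \left(\frac{7}{6} + x\right)$)
$A{\left(c \right)} = c + c \left(\frac{112}{3} + 32 c\right)$ ($A{\left(c \right)} = c + \frac{\left(-4\right)^{2} \left(7 + 6 c\right)}{3} c = c + \frac{1}{3} \cdot 16 \left(7 + 6 c\right) c = c + \left(\frac{112}{3} + 32 c\right) c = c + c \left(\frac{112}{3} + 32 c\right)$)
$A{\left(-72 \right)} - 1266 = \frac{1}{3} \left(-72\right) \left(115 + 96 \left(-72\right)\right) - 1266 = \frac{1}{3} \left(-72\right) \left(115 - 6912\right) - 1266 = \frac{1}{3} \left(-72\right) \left(-6797\right) - 1266 = 163128 - 1266 = 161862$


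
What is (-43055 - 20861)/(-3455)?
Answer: 63916/3455 ≈ 18.500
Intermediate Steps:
(-43055 - 20861)/(-3455) = -63916*(-1/3455) = 63916/3455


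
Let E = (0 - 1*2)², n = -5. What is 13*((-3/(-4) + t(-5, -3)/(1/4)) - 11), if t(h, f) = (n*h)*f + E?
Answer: -15301/4 ≈ -3825.3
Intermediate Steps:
E = 4 (E = (0 - 2)² = (-2)² = 4)
t(h, f) = 4 - 5*f*h (t(h, f) = (-5*h)*f + 4 = -5*f*h + 4 = 4 - 5*f*h)
13*((-3/(-4) + t(-5, -3)/(1/4)) - 11) = 13*((-3/(-4) + (4 - 5*(-3)*(-5))/(1/4)) - 11) = 13*((-3*(-¼) + (4 - 75)/(¼)) - 11) = 13*((¾ - 71*4) - 11) = 13*((¾ - 284) - 11) = 13*(-1133/4 - 11) = 13*(-1177/4) = -15301/4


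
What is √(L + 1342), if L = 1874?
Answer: 4*√201 ≈ 56.710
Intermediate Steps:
√(L + 1342) = √(1874 + 1342) = √3216 = 4*√201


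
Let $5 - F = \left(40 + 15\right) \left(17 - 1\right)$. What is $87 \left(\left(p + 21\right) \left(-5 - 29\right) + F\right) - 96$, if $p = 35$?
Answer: $-241869$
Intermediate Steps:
$F = -875$ ($F = 5 - \left(40 + 15\right) \left(17 - 1\right) = 5 - 55 \cdot 16 = 5 - 880 = -875$)
$87 \left(\left(p + 21\right) \left(-5 - 29\right) + F\right) - 96 = 87 \left(\left(35 + 21\right) \left(-5 - 29\right) - 875\right) - 96 = 87 \left(56 \left(-34\right) - 875\right) - 96 = 87 \left(-1904 - 875\right) - 96 = 87 \left(-2779\right) - 96 = -241773 - 96 = -241869$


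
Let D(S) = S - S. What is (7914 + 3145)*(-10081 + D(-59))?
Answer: -111485779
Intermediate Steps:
D(S) = 0
(7914 + 3145)*(-10081 + D(-59)) = (7914 + 3145)*(-10081 + 0) = 11059*(-10081) = -111485779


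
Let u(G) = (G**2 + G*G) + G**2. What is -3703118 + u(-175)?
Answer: -3611243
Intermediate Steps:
u(G) = 3*G**2 (u(G) = (G**2 + G**2) + G**2 = 2*G**2 + G**2 = 3*G**2)
-3703118 + u(-175) = -3703118 + 3*(-175)**2 = -3703118 + 3*30625 = -3703118 + 91875 = -3611243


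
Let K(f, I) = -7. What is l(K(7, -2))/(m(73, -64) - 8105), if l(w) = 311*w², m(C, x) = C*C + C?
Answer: -15239/2703 ≈ -5.6378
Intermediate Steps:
m(C, x) = C + C² (m(C, x) = C² + C = C + C²)
l(K(7, -2))/(m(73, -64) - 8105) = (311*(-7)²)/(73*(1 + 73) - 8105) = (311*49)/(73*74 - 8105) = 15239/(5402 - 8105) = 15239/(-2703) = 15239*(-1/2703) = -15239/2703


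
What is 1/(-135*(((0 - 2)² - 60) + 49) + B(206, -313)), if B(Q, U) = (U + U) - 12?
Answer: 1/307 ≈ 0.0032573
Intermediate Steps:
B(Q, U) = -12 + 2*U (B(Q, U) = 2*U - 12 = -12 + 2*U)
1/(-135*(((0 - 2)² - 60) + 49) + B(206, -313)) = 1/(-135*(((0 - 2)² - 60) + 49) + (-12 + 2*(-313))) = 1/(-135*(((-2)² - 60) + 49) + (-12 - 626)) = 1/(-135*((4 - 60) + 49) - 638) = 1/(-135*(-56 + 49) - 638) = 1/(-135*(-7) - 638) = 1/(945 - 638) = 1/307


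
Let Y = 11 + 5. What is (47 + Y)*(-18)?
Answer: -1134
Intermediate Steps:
Y = 16
(47 + Y)*(-18) = (47 + 16)*(-18) = 63*(-18) = -1134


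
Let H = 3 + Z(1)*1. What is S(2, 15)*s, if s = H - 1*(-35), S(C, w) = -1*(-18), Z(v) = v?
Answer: 702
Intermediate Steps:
S(C, w) = 18
H = 4 (H = 3 + 1*1 = 3 + 1 = 4)
s = 39 (s = 4 - 1*(-35) = 4 + 35 = 39)
S(2, 15)*s = 18*39 = 702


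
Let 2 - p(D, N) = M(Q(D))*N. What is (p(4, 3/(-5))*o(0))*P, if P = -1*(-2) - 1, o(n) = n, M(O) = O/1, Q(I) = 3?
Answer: 0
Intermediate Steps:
M(O) = O (M(O) = O*1 = O)
p(D, N) = 2 - 3*N
P = 1 (P = 2 - 1 = 1)
(p(4, 3/(-5))*o(0))*P = ((2 - 9/(-5))*0)*1 = ((2 - 9*(-1)/5)*0)*1 = ((2 - 3*(-⅗))*0)*1 = ((2 + 9/5)*0)*1 = ((19/5)*0)*1 = 0*1 = 0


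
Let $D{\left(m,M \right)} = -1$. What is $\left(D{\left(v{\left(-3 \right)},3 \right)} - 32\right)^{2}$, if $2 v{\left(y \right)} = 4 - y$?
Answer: $1089$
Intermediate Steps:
$v{\left(y \right)} = 2 - \frac{y}{2}$ ($v{\left(y \right)} = \frac{4 - y}{2} = 2 - \frac{y}{2}$)
$\left(D{\left(v{\left(-3 \right)},3 \right)} - 32\right)^{2} = \left(-1 - 32\right)^{2} = \left(-33\right)^{2} = 1089$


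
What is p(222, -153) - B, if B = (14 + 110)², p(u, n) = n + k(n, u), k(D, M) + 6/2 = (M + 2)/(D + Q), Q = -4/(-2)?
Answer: -2345556/151 ≈ -15533.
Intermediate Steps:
Q = 2 (Q = -4*(-½) = 2)
k(D, M) = -3 + (2 + M)/(2 + D) (k(D, M) = -3 + (M + 2)/(D + 2) = -3 + (2 + M)/(2 + D))
p(u, n) = n + (-4 + u - 3*n)/(2 + n)
B = 15376 (B = 124² = 15376)
p(222, -153) - B = (-4 + 222 + (-153)² - 1*(-153))/(2 - 153) - 1*15376 = (-4 + 222 + 23409 + 153)/(-151) - 15376 = -1/151*23780 - 15376 = -23780/151 - 15376 = -2345556/151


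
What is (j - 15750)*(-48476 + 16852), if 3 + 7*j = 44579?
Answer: 296696368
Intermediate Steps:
j = 6368 (j = -3/7 + (1/7)*44579 = -3/7 + 44579/7 = 6368)
(j - 15750)*(-48476 + 16852) = (6368 - 15750)*(-48476 + 16852) = -9382*(-31624) = 296696368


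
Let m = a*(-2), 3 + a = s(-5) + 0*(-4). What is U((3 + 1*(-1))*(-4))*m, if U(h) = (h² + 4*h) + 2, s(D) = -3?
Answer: 408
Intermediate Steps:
a = -6 (a = -3 + (-3 + 0*(-4)) = -3 + (-3 + 0) = -3 - 3 = -6)
U(h) = 2 + h² + 4*h
m = 12 (m = -6*(-2) = 12)
U((3 + 1*(-1))*(-4))*m = (2 + ((3 + 1*(-1))*(-4))² + 4*((3 + 1*(-1))*(-4)))*12 = (2 + ((3 - 1)*(-4))² + 4*((3 - 1)*(-4)))*12 = (2 + (2*(-4))² + 4*(2*(-4)))*12 = (2 + (-8)² + 4*(-8))*12 = (2 + 64 - 32)*12 = 34*12 = 408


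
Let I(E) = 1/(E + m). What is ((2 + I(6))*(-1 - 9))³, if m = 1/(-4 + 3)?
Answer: -10648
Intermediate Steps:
m = -1 (m = 1/(-1) = -1)
I(E) = 1/(-1 + E) (I(E) = 1/(E - 1) = 1/(-1 + E))
((2 + I(6))*(-1 - 9))³ = ((2 + 1/(-1 + 6))*(-1 - 9))³ = ((2 + 1/5)*(-10))³ = ((2 + ⅕)*(-10))³ = ((11/5)*(-10))³ = (-22)³ = -10648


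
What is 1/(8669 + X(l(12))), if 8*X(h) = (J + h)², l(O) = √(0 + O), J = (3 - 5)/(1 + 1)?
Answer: 554920/4811503177 + 32*√3/4811503177 ≈ 0.00011534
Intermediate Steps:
J = -1 (J = -2/2 = -2*½ = -1)
l(O) = √O
X(h) = (-1 + h)²/8
1/(8669 + X(l(12))) = 1/(8669 + (-1 + √12)²/8) = 1/(8669 + (-1 + 2*√3)²/8)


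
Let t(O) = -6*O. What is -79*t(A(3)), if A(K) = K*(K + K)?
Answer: 8532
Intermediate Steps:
A(K) = 2*K**2 (A(K) = K*(2*K) = 2*K**2)
-79*t(A(3)) = -(-474)*2*3**2 = -(-474)*2*9 = -(-474)*18 = -79*(-108) = 8532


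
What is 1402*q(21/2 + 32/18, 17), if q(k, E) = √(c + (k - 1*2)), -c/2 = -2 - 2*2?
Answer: 701*√802/3 ≈ 6617.3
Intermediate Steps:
c = 12 (c = -2*(-2 - 2*2) = -2*(-2 - 4) = -2*(-6) = 12)
q(k, E) = √(10 + k) (q(k, E) = √(12 + (k - 1*2)) = √(12 + (k - 2)) = √(12 + (-2 + k)) = √(10 + k))
1402*q(21/2 + 32/18, 17) = 1402*√(10 + (21/2 + 32/18)) = 1402*√(10 + (21*(½) + 32*(1/18))) = 1402*√(10 + (21/2 + 16/9)) = 1402*√(10 + 221/18) = 1402*√(401/18) = 1402*(√802/6) = 701*√802/3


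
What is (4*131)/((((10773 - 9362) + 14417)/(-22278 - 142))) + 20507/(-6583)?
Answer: -19415548859/26048931 ≈ -745.35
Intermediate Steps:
(4*131)/((((10773 - 9362) + 14417)/(-22278 - 142))) + 20507/(-6583) = 524/(((1411 + 14417)/(-22420))) + 20507*(-1/6583) = 524/((15828*(-1/22420))) - 20507/6583 = 524/(-3957/5605) - 20507/6583 = 524*(-5605/3957) - 20507/6583 = -2937020/3957 - 20507/6583 = -19415548859/26048931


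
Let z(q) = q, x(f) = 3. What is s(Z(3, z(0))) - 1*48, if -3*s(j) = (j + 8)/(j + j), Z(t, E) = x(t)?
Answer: -875/18 ≈ -48.611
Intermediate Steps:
Z(t, E) = 3
s(j) = -(8 + j)/(6*j) (s(j) = -(j + 8)/(3*(j + j)) = -(8 + j)/(3*(2*j)) = -(8 + j)*1/(2*j)/3 = -(8 + j)/(6*j))
s(Z(3, z(0))) - 1*48 = (1/6)*(-8 - 1*3)/3 - 1*48 = (1/6)*(1/3)*(-8 - 3) - 48 = (1/6)*(1/3)*(-11) - 48 = -11/18 - 48 = -875/18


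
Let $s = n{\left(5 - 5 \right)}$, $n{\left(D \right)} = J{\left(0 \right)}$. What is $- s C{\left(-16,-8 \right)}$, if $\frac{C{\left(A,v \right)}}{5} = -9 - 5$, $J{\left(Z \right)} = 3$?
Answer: $210$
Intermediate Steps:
$C{\left(A,v \right)} = -70$ ($C{\left(A,v \right)} = 5 \left(-9 - 5\right) = 5 \left(-14\right) = -70$)
$n{\left(D \right)} = 3$
$s = 3$
$- s C{\left(-16,-8 \right)} = \left(-1\right) 3 \left(-70\right) = \left(-3\right) \left(-70\right) = 210$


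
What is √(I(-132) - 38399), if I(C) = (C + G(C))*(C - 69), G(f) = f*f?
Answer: I*√3514091 ≈ 1874.6*I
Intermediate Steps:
G(f) = f²
I(C) = (-69 + C)*(C + C²) (I(C) = (C + C²)*(C - 69) = (C + C²)*(-69 + C) = (-69 + C)*(C + C²))
√(I(-132) - 38399) = √(-132*(-69 + (-132)² - 68*(-132)) - 38399) = √(-132*(-69 + 17424 + 8976) - 38399) = √(-132*26331 - 38399) = √(-3475692 - 38399) = √(-3514091) = I*√3514091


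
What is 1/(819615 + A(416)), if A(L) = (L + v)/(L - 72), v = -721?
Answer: 344/281947255 ≈ 1.2201e-6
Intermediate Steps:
A(L) = (-721 + L)/(-72 + L) (A(L) = (L - 721)/(L - 72) = (-721 + L)/(-72 + L))
1/(819615 + A(416)) = 1/(819615 + (-721 + 416)/(-72 + 416)) = 1/(819615 - 305/344) = 1/(281947255/344) = 344/281947255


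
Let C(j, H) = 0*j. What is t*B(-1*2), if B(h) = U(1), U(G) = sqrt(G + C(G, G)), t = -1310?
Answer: -1310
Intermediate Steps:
C(j, H) = 0
U(G) = sqrt(G) (U(G) = sqrt(G + 0) = sqrt(G))
B(h) = 1 (B(h) = sqrt(1) = 1)
t*B(-1*2) = -1310*1 = -1310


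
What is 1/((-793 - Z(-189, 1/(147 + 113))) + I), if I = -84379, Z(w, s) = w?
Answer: -1/84983 ≈ -1.1767e-5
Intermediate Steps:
1/((-793 - Z(-189, 1/(147 + 113))) + I) = 1/((-793 - 1*(-189)) - 84379) = 1/((-793 + 189) - 84379) = 1/(-604 - 84379) = 1/(-84983) = -1/84983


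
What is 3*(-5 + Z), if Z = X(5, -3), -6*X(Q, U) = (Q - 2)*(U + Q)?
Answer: -18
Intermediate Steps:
X(Q, U) = -(-2 + Q)*(Q + U)/6 (X(Q, U) = -(Q - 2)*(U + Q)/6 = -(-2 + Q)*(Q + U)/6)
Z = -1 (Z = -⅙*5² + (⅓)*5 + (⅓)*(-3) - ⅙*5*(-3) = -⅙*25 + 5/3 - 1 + 5/2 = -25/6 + 5/3 - 1 + 5/2 = -1)
3*(-5 + Z) = 3*(-5 - 1) = 3*(-6) = -18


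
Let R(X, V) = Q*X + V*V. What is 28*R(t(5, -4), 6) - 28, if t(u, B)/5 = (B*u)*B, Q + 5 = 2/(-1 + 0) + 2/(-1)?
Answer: -99820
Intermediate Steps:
Q = -9 (Q = -5 + (2/(-1 + 0) + 2/(-1)) = -5 + (2/(-1) + 2*(-1)) = -5 + (2*(-1) - 2) = -5 + (-2 - 2) = -5 - 4 = -9)
t(u, B) = 5*u*B² (t(u, B) = 5*((B*u)*B) = 5*(u*B²) = 5*u*B²)
R(X, V) = V² - 9*X (R(X, V) = -9*X + V*V = -9*X + V² = V² - 9*X)
28*R(t(5, -4), 6) - 28 = 28*(6² - 45*5*(-4)²) - 28 = 28*(36 - 45*5*16) - 28 = 28*(36 - 9*400) - 28 = 28*(36 - 3600) - 28 = 28*(-3564) - 28 = -99792 - 28 = -99820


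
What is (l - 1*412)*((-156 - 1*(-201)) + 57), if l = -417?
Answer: -84558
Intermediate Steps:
(l - 1*412)*((-156 - 1*(-201)) + 57) = (-417 - 1*412)*((-156 - 1*(-201)) + 57) = (-417 - 412)*((-156 + 201) + 57) = -829*(45 + 57) = -829*102 = -84558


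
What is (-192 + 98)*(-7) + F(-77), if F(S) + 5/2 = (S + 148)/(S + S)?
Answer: 50438/77 ≈ 655.04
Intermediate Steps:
F(S) = -5/2 + (148 + S)/(2*S) (F(S) = -5/2 + (S + 148)/(S + S) = -5/2 + (148 + S)/((2*S)) = -5/2 + (148 + S)*(1/(2*S)) = -5/2 + (148 + S)/(2*S))
(-192 + 98)*(-7) + F(-77) = (-192 + 98)*(-7) + (-2 + 74/(-77)) = -94*(-7) + (-2 + 74*(-1/77)) = 658 + (-2 - 74/77) = 658 - 228/77 = 50438/77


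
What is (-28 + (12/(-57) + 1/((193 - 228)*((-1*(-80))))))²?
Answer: 2252457670761/2830240000 ≈ 795.85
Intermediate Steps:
(-28 + (12/(-57) + 1/((193 - 228)*((-1*(-80))))))² = (-28 + (12*(-1/57) + 1/(-35*80)))² = (-28 + (-4/19 - 1/35*1/80))² = (-28 + (-4/19 - 1/2800))² = (-28 - 11219/53200)² = (-1500819/53200)² = 2252457670761/2830240000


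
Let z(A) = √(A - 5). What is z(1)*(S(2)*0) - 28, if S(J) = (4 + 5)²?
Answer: -28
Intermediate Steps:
z(A) = √(-5 + A)
S(J) = 81 (S(J) = 9² = 81)
z(1)*(S(2)*0) - 28 = √(-5 + 1)*(81*0) - 28 = √(-4)*0 - 28 = (2*I)*0 - 28 = 0 - 28 = -28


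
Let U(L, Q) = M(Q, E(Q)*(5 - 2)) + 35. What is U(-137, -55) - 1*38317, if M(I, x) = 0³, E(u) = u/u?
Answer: -38282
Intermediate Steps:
E(u) = 1
M(I, x) = 0
U(L, Q) = 35 (U(L, Q) = 0 + 35 = 35)
U(-137, -55) - 1*38317 = 35 - 1*38317 = 35 - 38317 = -38282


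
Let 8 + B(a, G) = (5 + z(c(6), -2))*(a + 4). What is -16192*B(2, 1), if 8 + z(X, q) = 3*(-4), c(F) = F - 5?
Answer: 1586816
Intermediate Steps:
c(F) = -5 + F
z(X, q) = -20 (z(X, q) = -8 + 3*(-4) = -8 - 12 = -20)
B(a, G) = -68 - 15*a (B(a, G) = -8 + (5 - 20)*(a + 4) = -8 - 15*(4 + a) = -8 + (-60 - 15*a) = -68 - 15*a)
-16192*B(2, 1) = -16192*(-68 - 15*2) = -16192*(-68 - 30) = -16192*(-98) = 1586816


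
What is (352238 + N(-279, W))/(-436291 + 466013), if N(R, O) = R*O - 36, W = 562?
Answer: 8882/1351 ≈ 6.5744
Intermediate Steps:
N(R, O) = -36 + O*R (N(R, O) = O*R - 36 = -36 + O*R)
(352238 + N(-279, W))/(-436291 + 466013) = (352238 + (-36 + 562*(-279)))/(-436291 + 466013) = (352238 + (-36 - 156798))/29722 = (352238 - 156834)*(1/29722) = 195404*(1/29722) = 8882/1351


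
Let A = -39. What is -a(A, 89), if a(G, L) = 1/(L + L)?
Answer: -1/178 ≈ -0.0056180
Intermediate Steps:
a(G, L) = 1/(2*L)
-a(A, 89) = -1/(2*89) = -1*1/178 = -1/178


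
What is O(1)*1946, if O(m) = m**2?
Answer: 1946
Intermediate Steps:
O(1)*1946 = 1**2*1946 = 1*1946 = 1946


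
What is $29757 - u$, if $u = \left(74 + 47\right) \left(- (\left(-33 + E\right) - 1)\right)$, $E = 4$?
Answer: $26127$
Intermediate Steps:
$u = 3630$ ($u = \left(74 + 47\right) \left(- (\left(-33 + 4\right) - 1)\right) = 121 \left(- (-29 - 1)\right) = 121 \left(\left(-1\right) \left(-30\right)\right) = 121 \cdot 30 = 3630$)
$29757 - u = 29757 - 3630 = 26127$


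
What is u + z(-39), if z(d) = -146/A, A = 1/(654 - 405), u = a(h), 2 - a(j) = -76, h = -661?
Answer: -36276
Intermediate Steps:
a(j) = 78 (a(j) = 2 - 1*(-76) = 2 + 76 = 78)
u = 78
A = 1/249 ≈ 0.0040161
z(d) = -36354 (z(d) = -146/1/249 = -146*249 = -36354)
u + z(-39) = 78 - 36354 = -36276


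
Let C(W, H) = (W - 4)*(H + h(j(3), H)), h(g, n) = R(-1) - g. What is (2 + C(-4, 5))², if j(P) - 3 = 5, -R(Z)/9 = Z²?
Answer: 9604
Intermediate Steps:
R(Z) = -9*Z²
j(P) = 8 (j(P) = 3 + 5 = 8)
h(g, n) = -9 - g (h(g, n) = -9*(-1)² - g = -9*1 - g = -9 - g)
C(W, H) = (-17 + H)*(-4 + W) (C(W, H) = (W - 4)*(H + (-9 - 1*8)) = (-4 + W)*(H + (-9 - 8)) = (-4 + W)*(H - 17) = (-4 + W)*(-17 + H) = (-17 + H)*(-4 + W))
(2 + C(-4, 5))² = (2 + (68 - 17*(-4) - 4*5 + 5*(-4)))² = (2 + (68 + 68 - 20 - 20))² = (2 + 96)² = 98² = 9604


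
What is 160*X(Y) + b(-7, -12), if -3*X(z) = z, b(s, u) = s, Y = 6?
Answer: -327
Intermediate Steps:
X(z) = -z/3
160*X(Y) + b(-7, -12) = 160*(-⅓*6) - 7 = 160*(-2) - 7 = -320 - 7 = -327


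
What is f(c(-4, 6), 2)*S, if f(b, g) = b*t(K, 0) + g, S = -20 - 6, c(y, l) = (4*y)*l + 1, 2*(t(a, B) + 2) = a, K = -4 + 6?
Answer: -2522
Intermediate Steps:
K = 2
t(a, B) = -2 + a/2
c(y, l) = 1 + 4*l*y (c(y, l) = 4*l*y + 1 = 1 + 4*l*y)
S = -26
f(b, g) = g - b (f(b, g) = b*(-2 + (½)*2) + g = b*(-2 + 1) + g = b*(-1) + g = -b + g = g - b)
f(c(-4, 6), 2)*S = (2 - (1 + 4*6*(-4)))*(-26) = (2 - (1 - 96))*(-26) = (2 - 1*(-95))*(-26) = (2 + 95)*(-26) = 97*(-26) = -2522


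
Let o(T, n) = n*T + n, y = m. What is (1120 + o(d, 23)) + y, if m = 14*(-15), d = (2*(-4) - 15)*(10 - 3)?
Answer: -2770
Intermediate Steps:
d = -161 (d = (-8 - 15)*7 = -23*7 = -161)
m = -210
y = -210
o(T, n) = n + T*n (o(T, n) = T*n + n = n + T*n)
(1120 + o(d, 23)) + y = (1120 + 23*(1 - 161)) - 210 = (1120 + 23*(-160)) - 210 = (1120 - 3680) - 210 = -2560 - 210 = -2770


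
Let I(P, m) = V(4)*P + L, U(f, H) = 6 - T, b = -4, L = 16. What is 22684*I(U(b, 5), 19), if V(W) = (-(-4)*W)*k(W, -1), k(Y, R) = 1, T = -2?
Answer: 3266496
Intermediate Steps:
U(f, H) = 8 (U(f, H) = 6 - 1*(-2) = 6 + 2 = 8)
V(W) = 4*W (V(W) = -(-4)*W*1 = (4*W)*1 = 4*W)
I(P, m) = 16 + 16*P (I(P, m) = (4*4)*P + 16 = 16*P + 16 = 16 + 16*P)
22684*I(U(b, 5), 19) = 22684*(16 + 16*8) = 22684*(16 + 128) = 22684*144 = 3266496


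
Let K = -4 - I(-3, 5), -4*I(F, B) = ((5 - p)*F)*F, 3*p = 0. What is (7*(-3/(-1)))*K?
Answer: 609/4 ≈ 152.25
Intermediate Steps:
p = 0 (p = (⅓)*0 = 0)
I(F, B) = -5*F²/4 (I(F, B) = -(5 - 1*0)*F*F/4 = -(5 + 0)*F*F/4 = -5*F*F/4 = -5*F²/4)
K = 29/4 (K = -4 - (-5)*(-3)²/4 = -4 - (-5)*9/4 = -4 - 1*(-45/4) = -4 + 45/4 = 29/4 ≈ 7.2500)
(7*(-3/(-1)))*K = (7*(-3/(-1)))*(29/4) = (7*(-3*(-1)))*(29/4) = (7*3)*(29/4) = 21*(29/4) = 609/4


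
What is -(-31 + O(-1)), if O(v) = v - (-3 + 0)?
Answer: 29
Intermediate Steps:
O(v) = 3 + v (O(v) = v - 1*(-3) = v + 3 = 3 + v)
-(-31 + O(-1)) = -(-31 + (3 - 1)) = -(-31 + 2) = -1*(-29) = 29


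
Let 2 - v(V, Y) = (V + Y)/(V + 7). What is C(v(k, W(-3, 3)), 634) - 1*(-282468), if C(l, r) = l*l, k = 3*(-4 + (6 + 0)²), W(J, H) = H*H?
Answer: 2996713213/10609 ≈ 2.8247e+5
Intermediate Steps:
W(J, H) = H²
k = 96 (k = 3*(-4 + 6²) = 3*(-4 + 36) = 3*32 = 96)
v(V, Y) = 2 - (V + Y)/(7 + V) (v(V, Y) = 2 - (V + Y)/(V + 7) = 2 - (V + Y)/(7 + V))
C(l, r) = l²
C(v(k, W(-3, 3)), 634) - 1*(-282468) = ((14 + 96 - 1*3²)/(7 + 96))² - 1*(-282468) = ((14 + 96 - 1*9)/103)² + 282468 = ((14 + 96 - 9)/103)² + 282468 = ((1/103)*101)² + 282468 = (101/103)² + 282468 = 10201/10609 + 282468 = 2996713213/10609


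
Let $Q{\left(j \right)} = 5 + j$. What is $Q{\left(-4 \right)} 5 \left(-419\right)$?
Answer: $-2095$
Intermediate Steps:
$Q{\left(-4 \right)} 5 \left(-419\right) = \left(5 - 4\right) 5 \left(-419\right) = 1 \left(-2095\right) = -2095$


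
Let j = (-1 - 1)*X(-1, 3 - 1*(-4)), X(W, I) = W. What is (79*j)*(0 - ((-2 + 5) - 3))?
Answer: 0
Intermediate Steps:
j = 2 (j = (-1 - 1)*(-1) = -2*(-1) = 2)
(79*j)*(0 - ((-2 + 5) - 3)) = (79*2)*(0 - ((-2 + 5) - 3)) = 158*(0 - (3 - 3)) = 158*(0 - 1*0) = 158*(0 + 0) = 158*0 = 0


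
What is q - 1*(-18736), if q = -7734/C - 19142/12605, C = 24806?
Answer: 2928896612079/156339815 ≈ 18734.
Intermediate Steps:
q = -286161761/156339815 (q = -7734/24806 - 19142/12605 = -7734*1/24806 - 19142*1/12605 = -3867/12403 - 19142/12605 = -286161761/156339815 ≈ -1.8304)
q - 1*(-18736) = -286161761/156339815 - 1*(-18736) = -286161761/156339815 + 18736 = 2928896612079/156339815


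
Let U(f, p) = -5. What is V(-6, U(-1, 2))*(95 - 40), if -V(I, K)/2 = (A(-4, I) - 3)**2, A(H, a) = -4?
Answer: -5390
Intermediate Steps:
V(I, K) = -98 (V(I, K) = -2*(-4 - 3)**2 = -2*(-7)**2 = -2*49 = -98)
V(-6, U(-1, 2))*(95 - 40) = -98*(95 - 40) = -98*55 = -5390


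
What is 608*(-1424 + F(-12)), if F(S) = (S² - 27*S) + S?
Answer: -588544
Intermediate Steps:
F(S) = S² - 26*S
608*(-1424 + F(-12)) = 608*(-1424 - 12*(-26 - 12)) = 608*(-1424 - 12*(-38)) = 608*(-1424 + 456) = 608*(-968) = -588544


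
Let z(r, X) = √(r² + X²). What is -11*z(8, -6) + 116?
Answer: 6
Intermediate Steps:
z(r, X) = √(X² + r²)
-11*z(8, -6) + 116 = -11*√((-6)² + 8²) + 116 = -11*√(36 + 64) + 116 = -11*√100 + 116 = -11*10 + 116 = -110 + 116 = 6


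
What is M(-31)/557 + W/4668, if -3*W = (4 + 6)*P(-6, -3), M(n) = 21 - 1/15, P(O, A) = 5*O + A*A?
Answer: 341767/6500190 ≈ 0.052578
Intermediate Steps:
P(O, A) = A² + 5*O (P(O, A) = 5*O + A² = A² + 5*O)
M(n) = 314/15 (M(n) = 21 - 1*1/15 = 21 - 1/15 = 314/15)
W = 70 (W = -(4 + 6)*((-3)² + 5*(-6))/3 = -10*(9 - 30)/3 = -10*(-21)/3 = -⅓*(-210) = 70)
M(-31)/557 + W/4668 = (314/15)/557 + 70/4668 = (314/15)*(1/557) + 70*(1/4668) = 314/8355 + 35/2334 = 341767/6500190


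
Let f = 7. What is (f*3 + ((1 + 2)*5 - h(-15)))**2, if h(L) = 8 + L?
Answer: 1849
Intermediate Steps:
(f*3 + ((1 + 2)*5 - h(-15)))**2 = (7*3 + ((1 + 2)*5 - (8 - 15)))**2 = (21 + (3*5 - 1*(-7)))**2 = (21 + (15 + 7))**2 = (21 + 22)**2 = 43**2 = 1849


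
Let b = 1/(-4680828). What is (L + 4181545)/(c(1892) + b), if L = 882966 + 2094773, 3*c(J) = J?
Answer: 33511377007152/2952042191 ≈ 11352.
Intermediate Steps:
c(J) = J/3
b = -1/4680828 ≈ -2.1364e-7
L = 2977739
(L + 4181545)/(c(1892) + b) = (2977739 + 4181545)/((1/3)*1892 - 1/4680828) = 7159284/(1892/3 - 1/4680828) = 7159284/(2952042191/4680828) = 7159284*(4680828/2952042191) = 33511377007152/2952042191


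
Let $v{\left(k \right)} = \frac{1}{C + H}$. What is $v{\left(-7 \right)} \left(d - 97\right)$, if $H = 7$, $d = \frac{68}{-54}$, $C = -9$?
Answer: $\frac{2653}{54} \approx 49.13$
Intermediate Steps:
$d = - \frac{34}{27}$ ($d = 68 \left(- \frac{1}{54}\right) = - \frac{34}{27} \approx -1.2593$)
$v{\left(k \right)} = - \frac{1}{2}$ ($v{\left(k \right)} = \frac{1}{-9 + 7} = \frac{1}{-2} = - \frac{1}{2}$)
$v{\left(-7 \right)} \left(d - 97\right) = - \frac{- \frac{34}{27} - 97}{2} = \left(- \frac{1}{2}\right) \left(- \frac{2653}{27}\right) = \frac{2653}{54}$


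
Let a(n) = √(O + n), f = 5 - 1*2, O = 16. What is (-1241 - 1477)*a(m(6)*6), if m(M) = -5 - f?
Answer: -10872*I*√2 ≈ -15375.0*I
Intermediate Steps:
f = 3 (f = 5 - 2 = 3)
m(M) = -8 (m(M) = -5 - 1*3 = -5 - 3 = -8)
a(n) = √(16 + n)
(-1241 - 1477)*a(m(6)*6) = (-1241 - 1477)*√(16 - 8*6) = -2718*√(16 - 48) = -10872*I*√2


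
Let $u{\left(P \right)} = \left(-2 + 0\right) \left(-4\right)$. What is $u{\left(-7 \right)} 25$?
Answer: $200$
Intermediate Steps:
$u{\left(P \right)} = 8$ ($u{\left(P \right)} = \left(-2\right) \left(-4\right) = 8$)
$u{\left(-7 \right)} 25 = 8 \cdot 25 = 200$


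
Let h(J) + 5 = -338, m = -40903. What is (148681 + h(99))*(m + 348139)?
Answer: 45574773768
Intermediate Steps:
h(J) = -343 (h(J) = -5 - 338 = -343)
(148681 + h(99))*(m + 348139) = (148681 - 343)*(-40903 + 348139) = 148338*307236 = 45574773768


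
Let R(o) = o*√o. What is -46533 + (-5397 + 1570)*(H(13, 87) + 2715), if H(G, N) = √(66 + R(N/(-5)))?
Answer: -10436838 - 3827*√(1650 - 87*I*√435)/5 ≈ -1.0472e+7 + 15332.0*I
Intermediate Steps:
R(o) = o^(3/2)
H(G, N) = √(66 + √5*(-N)^(3/2)/25) (H(G, N) = √(66 + (N/(-5))^(3/2)) = √(66 + (N*(-⅕))^(3/2)) = √(66 + (-N/5)^(3/2)) = √(66 + √5*(-N)^(3/2)/25))
-46533 + (-5397 + 1570)*(H(13, 87) + 2715) = -46533 + (-5397 + 1570)*(√(1650 + √5*(-1*87)^(3/2))/5 + 2715) = -46533 - 3827*(√(1650 + √5*(-87)^(3/2))/5 + 2715) = -46533 - 3827*(√(1650 + √5*(-87*I*√87))/5 + 2715) = -46533 - 3827*(√(1650 - 87*I*√435)/5 + 2715) = -46533 - 3827*(2715 + √(1650 - 87*I*√435)/5) = -46533 + (-10390305 - 3827*√(1650 - 87*I*√435)/5) = -10436838 - 3827*√(1650 - 87*I*√435)/5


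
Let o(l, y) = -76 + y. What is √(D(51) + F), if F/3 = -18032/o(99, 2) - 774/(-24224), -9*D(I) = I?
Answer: √81953764100877/336108 ≈ 26.934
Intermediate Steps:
D(I) = -I/9
F = 327648333/448144 (F = 3*(-18032/(-76 + 2) - 774/(-24224)) = 3*(-18032/(-74) - 774*(-1/24224)) = 3*(-18032*(-1/74) + 387/12112) = 3*(9016/37 + 387/12112) = 3*(109216111/448144) = 327648333/448144 ≈ 731.12)
√(D(51) + F) = √(-⅑*51 + 327648333/448144) = √(-17/3 + 327648333/448144) = √(975326551/1344432) = √81953764100877/336108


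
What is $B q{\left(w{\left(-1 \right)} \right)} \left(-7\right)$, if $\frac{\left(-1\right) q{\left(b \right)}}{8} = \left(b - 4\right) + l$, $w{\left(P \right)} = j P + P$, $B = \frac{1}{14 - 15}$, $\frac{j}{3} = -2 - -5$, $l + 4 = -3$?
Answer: $1176$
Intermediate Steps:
$l = -7$ ($l = -4 - 3 = -7$)
$j = 9$ ($j = 3 \left(-2 - -5\right) = 3 \left(-2 + 5\right) = 3 \cdot 3 = 9$)
$B = -1$ ($B = \frac{1}{-1} = -1$)
$w{\left(P \right)} = 10 P$ ($w{\left(P \right)} = 9 P + P = 10 P$)
$q{\left(b \right)} = 88 - 8 b$ ($q{\left(b \right)} = - 8 \left(\left(b - 4\right) - 7\right) = - 8 \left(\left(-4 + b\right) - 7\right) = - 8 \left(-11 + b\right) = 88 - 8 b$)
$B q{\left(w{\left(-1 \right)} \right)} \left(-7\right) = - (88 - 8 \cdot 10 \left(-1\right)) \left(-7\right) = - (88 - -80) \left(-7\right) = - (88 + 80) \left(-7\right) = \left(-1\right) 168 \left(-7\right) = \left(-168\right) \left(-7\right) = 1176$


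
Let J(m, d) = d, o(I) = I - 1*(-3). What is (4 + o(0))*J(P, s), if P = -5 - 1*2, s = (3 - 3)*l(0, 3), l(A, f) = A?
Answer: 0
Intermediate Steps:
o(I) = 3 + I (o(I) = I + 3 = 3 + I)
s = 0 (s = (3 - 3)*0 = 0*0 = 0)
P = -7 (P = -5 - 2 = -7)
(4 + o(0))*J(P, s) = (4 + (3 + 0))*0 = (4 + 3)*0 = 7*0 = 0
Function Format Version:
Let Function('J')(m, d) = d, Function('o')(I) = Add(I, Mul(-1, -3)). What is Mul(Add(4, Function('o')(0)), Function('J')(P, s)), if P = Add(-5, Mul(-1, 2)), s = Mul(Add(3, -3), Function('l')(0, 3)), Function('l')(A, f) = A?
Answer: 0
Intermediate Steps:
Function('o')(I) = Add(3, I) (Function('o')(I) = Add(I, 3) = Add(3, I))
s = 0 (s = Mul(Add(3, -3), 0) = Mul(0, 0) = 0)
P = -7 (P = Add(-5, -2) = -7)
Mul(Add(4, Function('o')(0)), Function('J')(P, s)) = Mul(Add(4, Add(3, 0)), 0) = Mul(Add(4, 3), 0) = Mul(7, 0) = 0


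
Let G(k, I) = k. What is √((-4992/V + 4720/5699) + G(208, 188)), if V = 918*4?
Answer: 4*√1095393978997/290649 ≈ 14.404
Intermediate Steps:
V = 3672
√((-4992/V + 4720/5699) + G(208, 188)) = √((-4992/3672 + 4720/5699) + 208) = √((-4992*1/3672 + 4720*(1/5699)) + 208) = √((-208/153 + 4720/5699) + 208) = √(-463232/871947 + 208) = √(180901744/871947) = 4*√1095393978997/290649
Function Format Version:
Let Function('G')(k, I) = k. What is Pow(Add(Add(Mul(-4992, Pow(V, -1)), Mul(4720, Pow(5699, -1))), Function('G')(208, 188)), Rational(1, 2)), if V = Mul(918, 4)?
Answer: Mul(Rational(4, 290649), Pow(1095393978997, Rational(1, 2))) ≈ 14.404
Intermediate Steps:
V = 3672
Pow(Add(Add(Mul(-4992, Pow(V, -1)), Mul(4720, Pow(5699, -1))), Function('G')(208, 188)), Rational(1, 2)) = Pow(Add(Add(Mul(-4992, Pow(3672, -1)), Mul(4720, Pow(5699, -1))), 208), Rational(1, 2)) = Pow(Add(Add(Mul(-4992, Rational(1, 3672)), Mul(4720, Rational(1, 5699))), 208), Rational(1, 2)) = Pow(Add(Add(Rational(-208, 153), Rational(4720, 5699)), 208), Rational(1, 2)) = Pow(Add(Rational(-463232, 871947), 208), Rational(1, 2)) = Pow(Rational(180901744, 871947), Rational(1, 2)) = Mul(Rational(4, 290649), Pow(1095393978997, Rational(1, 2)))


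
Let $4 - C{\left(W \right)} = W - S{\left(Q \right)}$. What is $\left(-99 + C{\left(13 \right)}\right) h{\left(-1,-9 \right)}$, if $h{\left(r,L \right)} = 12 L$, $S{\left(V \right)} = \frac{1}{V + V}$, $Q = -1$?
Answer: $11718$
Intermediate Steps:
$S{\left(V \right)} = \frac{1}{2 V}$
$C{\left(W \right)} = \frac{7}{2} - W$ ($C{\left(W \right)} = 4 - \left(W - \frac{1}{2 \left(-1\right)}\right) = 4 - \left(W - \frac{1}{2} \left(-1\right)\right) = 4 - \left(W - - \frac{1}{2}\right) = 4 - \left(W + \frac{1}{2}\right) = 4 - \left(\frac{1}{2} + W\right) = \frac{7}{2} - W$)
$\left(-99 + C{\left(13 \right)}\right) h{\left(-1,-9 \right)} = \left(-99 + \left(\frac{7}{2} - 13\right)\right) 12 \left(-9\right) = \left(-99 + \left(\frac{7}{2} - 13\right)\right) \left(-108\right) = \left(-99 - \frac{19}{2}\right) \left(-108\right) = \left(- \frac{217}{2}\right) \left(-108\right) = 11718$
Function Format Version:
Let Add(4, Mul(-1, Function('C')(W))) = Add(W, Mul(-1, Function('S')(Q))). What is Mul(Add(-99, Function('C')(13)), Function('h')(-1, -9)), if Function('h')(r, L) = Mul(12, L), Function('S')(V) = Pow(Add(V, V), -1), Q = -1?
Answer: 11718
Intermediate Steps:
Function('S')(V) = Mul(Rational(1, 2), Pow(V, -1)) (Function('S')(V) = Pow(Mul(2, V), -1) = Mul(Rational(1, 2), Pow(V, -1)))
Function('C')(W) = Add(Rational(7, 2), Mul(-1, W)) (Function('C')(W) = Add(4, Mul(-1, Add(W, Mul(-1, Mul(Rational(1, 2), Pow(-1, -1)))))) = Add(4, Mul(-1, Add(W, Mul(-1, Mul(Rational(1, 2), -1))))) = Add(4, Mul(-1, Add(W, Mul(-1, Rational(-1, 2))))) = Add(4, Mul(-1, Add(W, Rational(1, 2)))) = Add(4, Mul(-1, Add(Rational(1, 2), W))) = Add(4, Add(Rational(-1, 2), Mul(-1, W))) = Add(Rational(7, 2), Mul(-1, W)))
Mul(Add(-99, Function('C')(13)), Function('h')(-1, -9)) = Mul(Add(-99, Add(Rational(7, 2), Mul(-1, 13))), Mul(12, -9)) = Mul(Add(-99, Add(Rational(7, 2), -13)), -108) = Mul(Add(-99, Rational(-19, 2)), -108) = Mul(Rational(-217, 2), -108) = 11718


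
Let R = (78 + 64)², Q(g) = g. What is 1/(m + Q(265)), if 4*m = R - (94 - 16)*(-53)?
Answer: 2/12679 ≈ 0.00015774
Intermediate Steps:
R = 20164 (R = 142² = 20164)
m = 12149/2 (m = (20164 - (94 - 16)*(-53))/4 = (20164 - 78*(-53))/4 = (20164 - 1*(-4134))/4 = (20164 + 4134)/4 = (¼)*24298 = 12149/2 ≈ 6074.5)
1/(m + Q(265)) = 1/(12149/2 + 265) = 1/(12679/2) = 2/12679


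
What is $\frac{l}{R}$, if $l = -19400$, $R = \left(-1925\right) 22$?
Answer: $\frac{388}{847} \approx 0.45809$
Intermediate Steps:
$R = -42350$
$\frac{l}{R} = - \frac{19400}{-42350} = \left(-19400\right) \left(- \frac{1}{42350}\right) = \frac{388}{847}$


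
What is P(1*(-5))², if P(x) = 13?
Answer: 169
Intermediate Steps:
P(1*(-5))² = 13² = 169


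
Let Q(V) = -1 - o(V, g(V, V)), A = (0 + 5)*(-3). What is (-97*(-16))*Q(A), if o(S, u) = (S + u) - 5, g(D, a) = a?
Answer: 52768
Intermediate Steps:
A = -15 (A = 5*(-3) = -15)
o(S, u) = -5 + S + u
Q(V) = 4 - 2*V (Q(V) = -1 - (-5 + V + V) = -1 - (-5 + 2*V) = -1 + (5 - 2*V) = 4 - 2*V)
(-97*(-16))*Q(A) = (-97*(-16))*(4 - 2*(-15)) = 1552*(4 + 30) = 1552*34 = 52768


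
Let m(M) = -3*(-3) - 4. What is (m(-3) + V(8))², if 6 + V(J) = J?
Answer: 49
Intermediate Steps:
V(J) = -6 + J
m(M) = 5 (m(M) = 9 - 4 = 5)
(m(-3) + V(8))² = (5 + (-6 + 8))² = (5 + 2)² = 7² = 49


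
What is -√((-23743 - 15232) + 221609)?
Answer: -√182634 ≈ -427.36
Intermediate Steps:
-√((-23743 - 15232) + 221609) = -√(-38975 + 221609) = -√182634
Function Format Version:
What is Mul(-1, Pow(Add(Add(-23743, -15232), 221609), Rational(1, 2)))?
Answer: Mul(-1, Pow(182634, Rational(1, 2))) ≈ -427.36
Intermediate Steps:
Mul(-1, Pow(Add(Add(-23743, -15232), 221609), Rational(1, 2))) = Mul(-1, Pow(Add(-38975, 221609), Rational(1, 2))) = Mul(-1, Pow(182634, Rational(1, 2)))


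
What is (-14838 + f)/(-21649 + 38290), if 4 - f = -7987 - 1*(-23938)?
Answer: -30785/16641 ≈ -1.8499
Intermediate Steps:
f = -15947 (f = 4 - (-7987 - 1*(-23938)) = 4 - (-7987 + 23938) = 4 - 1*15951 = 4 - 15951 = -15947)
(-14838 + f)/(-21649 + 38290) = (-14838 - 15947)/(-21649 + 38290) = -30785/16641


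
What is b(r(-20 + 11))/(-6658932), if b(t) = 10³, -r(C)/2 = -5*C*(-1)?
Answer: -250/1664733 ≈ -0.00015017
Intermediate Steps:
r(C) = -10*C (r(C) = -2*(-5*C)*(-1) = -10*C)
b(t) = 1000
b(r(-20 + 11))/(-6658932) = 1000/(-6658932) = 1000*(-1/6658932) = -250/1664733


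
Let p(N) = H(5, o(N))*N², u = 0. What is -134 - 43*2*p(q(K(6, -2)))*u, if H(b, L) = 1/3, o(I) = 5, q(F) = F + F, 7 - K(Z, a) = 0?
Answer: -134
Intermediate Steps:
K(Z, a) = 7 (K(Z, a) = 7 - 1*0 = 7 + 0 = 7)
q(F) = 2*F
H(b, L) = ⅓
p(N) = N²/3
-134 - 43*2*p(q(K(6, -2)))*u = -134 - 43*2*((2*7)²/3)*0 = -134 - 43*2*((⅓)*14²)*0 = -134 - 43*2*((⅓)*196)*0 = -134 - 43*2*(196/3)*0 = -134 - 16856*0/3 = -134 - 43*0 = -134 + 0 = -134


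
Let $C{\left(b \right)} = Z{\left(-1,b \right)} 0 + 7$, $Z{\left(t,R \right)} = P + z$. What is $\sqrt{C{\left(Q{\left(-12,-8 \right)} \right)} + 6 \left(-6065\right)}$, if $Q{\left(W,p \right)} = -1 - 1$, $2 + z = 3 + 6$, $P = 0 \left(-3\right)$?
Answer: $i \sqrt{36383} \approx 190.74 i$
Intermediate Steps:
$P = 0$
$z = 7$ ($z = -2 + \left(3 + 6\right) = -2 + 9 = 7$)
$Q{\left(W,p \right)} = -2$
$Z{\left(t,R \right)} = 7$ ($Z{\left(t,R \right)} = 0 + 7 = 7$)
$C{\left(b \right)} = 7$ ($C{\left(b \right)} = 7 \cdot 0 + 7 = 0 + 7 = 7$)
$\sqrt{C{\left(Q{\left(-12,-8 \right)} \right)} + 6 \left(-6065\right)} = \sqrt{7 + 6 \left(-6065\right)} = \sqrt{7 - 36390} = \sqrt{-36383} = i \sqrt{36383}$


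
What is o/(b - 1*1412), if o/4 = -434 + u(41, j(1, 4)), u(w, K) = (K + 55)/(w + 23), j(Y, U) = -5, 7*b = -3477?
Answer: 97041/106888 ≈ 0.90788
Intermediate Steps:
b = -3477/7 (b = (⅐)*(-3477) = -3477/7 ≈ -496.71)
u(w, K) = (55 + K)/(23 + w)
o = -13863/8 (o = 4*(-434 + (55 - 5)/(23 + 41)) = 4*(-434 + 50/64) = 4*(-434 + (1/64)*50) = 4*(-434 + 25/32) = 4*(-13863/32) = -13863/8 ≈ -1732.9)
o/(b - 1*1412) = -13863/(8*(-3477/7 - 1*1412)) = -13863/(8*(-3477/7 - 1412)) = -13863/(8*(-13361/7)) = -13863/8*(-7/13361) = 97041/106888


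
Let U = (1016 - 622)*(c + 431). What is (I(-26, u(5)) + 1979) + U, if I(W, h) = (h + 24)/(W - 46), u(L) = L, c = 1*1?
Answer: 12397435/72 ≈ 1.7219e+5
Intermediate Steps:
c = 1
I(W, h) = (24 + h)/(-46 + W)
U = 170208 (U = (1016 - 622)*(1 + 431) = 394*432 = 170208)
(I(-26, u(5)) + 1979) + U = ((24 + 5)/(-46 - 26) + 1979) + 170208 = (29/(-72) + 1979) + 170208 = (-1/72*29 + 1979) + 170208 = (-29/72 + 1979) + 170208 = 142459/72 + 170208 = 12397435/72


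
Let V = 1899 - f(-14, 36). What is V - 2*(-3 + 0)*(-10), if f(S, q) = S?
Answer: 1853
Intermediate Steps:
V = 1913 (V = 1899 - 1*(-14) = 1899 + 14 = 1913)
V - 2*(-3 + 0)*(-10) = 1913 - 2*(-3 + 0)*(-10) = 1913 - 2*(-3)*(-10) = 1913 - (-6)*(-10) = 1913 - 1*60 = 1913 - 60 = 1853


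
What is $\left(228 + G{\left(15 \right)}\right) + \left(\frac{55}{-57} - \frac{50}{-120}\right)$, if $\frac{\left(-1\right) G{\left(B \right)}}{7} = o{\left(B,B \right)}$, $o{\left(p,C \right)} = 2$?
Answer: $\frac{48667}{228} \approx 213.45$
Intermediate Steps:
$G{\left(B \right)} = -14$ ($G{\left(B \right)} = \left(-7\right) 2 = -14$)
$\left(228 + G{\left(15 \right)}\right) + \left(\frac{55}{-57} - \frac{50}{-120}\right) = \left(228 - 14\right) + \left(\frac{55}{-57} - \frac{50}{-120}\right) = 214 + \left(55 \left(- \frac{1}{57}\right) - - \frac{5}{12}\right) = 214 + \left(- \frac{55}{57} + \frac{5}{12}\right) = 214 - \frac{125}{228} = \frac{48667}{228}$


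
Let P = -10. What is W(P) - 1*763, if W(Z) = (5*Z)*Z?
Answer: -263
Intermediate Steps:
W(Z) = 5*Z**2
W(P) - 1*763 = 5*(-10)**2 - 1*763 = 5*100 - 763 = 500 - 763 = -263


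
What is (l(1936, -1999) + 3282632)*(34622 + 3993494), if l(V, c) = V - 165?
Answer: 13229956274748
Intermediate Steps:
l(V, c) = -165 + V
(l(1936, -1999) + 3282632)*(34622 + 3993494) = ((-165 + 1936) + 3282632)*(34622 + 3993494) = (1771 + 3282632)*4028116 = 3284403*4028116 = 13229956274748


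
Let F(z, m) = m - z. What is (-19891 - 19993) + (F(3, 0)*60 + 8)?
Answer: -40056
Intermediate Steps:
(-19891 - 19993) + (F(3, 0)*60 + 8) = (-19891 - 19993) + ((0 - 1*3)*60 + 8) = -39884 + ((0 - 3)*60 + 8) = -39884 + (-3*60 + 8) = -39884 + (-180 + 8) = -39884 - 172 = -40056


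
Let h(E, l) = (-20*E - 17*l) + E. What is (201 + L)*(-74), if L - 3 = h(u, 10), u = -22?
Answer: -33448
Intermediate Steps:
h(E, l) = -19*E - 17*l
L = 251 (L = 3 + (-19*(-22) - 17*10) = 3 + (418 - 170) = 3 + 248 = 251)
(201 + L)*(-74) = (201 + 251)*(-74) = 452*(-74) = -33448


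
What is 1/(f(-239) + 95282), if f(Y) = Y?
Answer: 1/95043 ≈ 1.0522e-5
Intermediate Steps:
1/(f(-239) + 95282) = 1/(-239 + 95282) = 1/95043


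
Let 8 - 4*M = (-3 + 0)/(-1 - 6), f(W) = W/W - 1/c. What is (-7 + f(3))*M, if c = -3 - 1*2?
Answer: -1537/140 ≈ -10.979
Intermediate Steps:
c = -5 (c = -3 - 2 = -5)
f(W) = 6/5 (f(W) = W/W - 1/(-5) = 1 - 1*(-1/5) = 1 + 1/5 = 6/5)
M = 53/28 (M = 2 - (-3 + 0)/(4*(-1 - 6)) = 2 - (-3)/(4*(-7)) = 2 - (-3)*(-1)/(4*7) = 2 - 1/4*3/7 = 2 - 3/28 = 53/28 ≈ 1.8929)
(-7 + f(3))*M = (-7 + 6/5)*(53/28) = -29/5*53/28 = -1537/140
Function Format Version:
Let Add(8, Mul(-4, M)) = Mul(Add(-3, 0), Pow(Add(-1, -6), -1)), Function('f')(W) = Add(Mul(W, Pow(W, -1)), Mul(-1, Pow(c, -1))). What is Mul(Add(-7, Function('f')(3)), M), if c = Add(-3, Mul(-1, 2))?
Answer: Rational(-1537, 140) ≈ -10.979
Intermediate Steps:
c = -5 (c = Add(-3, -2) = -5)
Function('f')(W) = Rational(6, 5) (Function('f')(W) = Add(Mul(W, Pow(W, -1)), Mul(-1, Pow(-5, -1))) = Add(1, Mul(-1, Rational(-1, 5))) = Add(1, Rational(1, 5)) = Rational(6, 5))
M = Rational(53, 28) (M = Add(2, Mul(Rational(-1, 4), Mul(Add(-3, 0), Pow(Add(-1, -6), -1)))) = Add(2, Mul(Rational(-1, 4), Mul(-3, Pow(-7, -1)))) = Add(2, Mul(Rational(-1, 4), Mul(-3, Rational(-1, 7)))) = Add(2, Mul(Rational(-1, 4), Rational(3, 7))) = Add(2, Rational(-3, 28)) = Rational(53, 28) ≈ 1.8929)
Mul(Add(-7, Function('f')(3)), M) = Mul(Add(-7, Rational(6, 5)), Rational(53, 28)) = Mul(Rational(-29, 5), Rational(53, 28)) = Rational(-1537, 140)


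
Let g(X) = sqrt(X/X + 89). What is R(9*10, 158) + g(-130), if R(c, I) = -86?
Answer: -86 + 3*sqrt(10) ≈ -76.513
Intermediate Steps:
g(X) = 3*sqrt(10) (g(X) = sqrt(1 + 89) = sqrt(90) = 3*sqrt(10))
R(9*10, 158) + g(-130) = -86 + 3*sqrt(10)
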